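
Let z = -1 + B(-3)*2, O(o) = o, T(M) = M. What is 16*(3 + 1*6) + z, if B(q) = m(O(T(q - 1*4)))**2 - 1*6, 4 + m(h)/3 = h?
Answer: 2309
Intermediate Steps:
m(h) = -12 + 3*h
B(q) = -6 + (-24 + 3*q)**2 (B(q) = (-12 + 3*(q - 1*4))**2 - 1*6 = (-12 + 3*(q - 4))**2 - 6 = (-12 + 3*(-4 + q))**2 - 6 = (-12 + (-12 + 3*q))**2 - 6 = (-24 + 3*q)**2 - 6 = -6 + (-24 + 3*q)**2)
z = 2165 (z = -1 + (-6 + 9*(-8 - 3)**2)*2 = -1 + (-6 + 9*(-11)**2)*2 = -1 + (-6 + 9*121)*2 = -1 + (-6 + 1089)*2 = -1 + 1083*2 = -1 + 2166 = 2165)
16*(3 + 1*6) + z = 16*(3 + 1*6) + 2165 = 16*(3 + 6) + 2165 = 16*9 + 2165 = 144 + 2165 = 2309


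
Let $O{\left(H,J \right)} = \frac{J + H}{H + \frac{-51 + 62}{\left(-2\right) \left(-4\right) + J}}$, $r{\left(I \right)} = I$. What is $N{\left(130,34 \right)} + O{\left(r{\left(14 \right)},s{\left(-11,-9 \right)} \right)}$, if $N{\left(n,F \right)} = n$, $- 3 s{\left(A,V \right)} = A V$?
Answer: $\frac{43595}{339} \approx 128.6$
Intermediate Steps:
$s{\left(A,V \right)} = - \frac{A V}{3}$
$O{\left(H,J \right)} = \frac{H + J}{H + \frac{11}{8 + J}}$
$N{\left(130,34 \right)} + O{\left(r{\left(14 \right)},s{\left(-11,-9 \right)} \right)} = 130 + \frac{\left(\left(- \frac{1}{3}\right) \left(-11\right) \left(-9\right)\right)^{2} + 8 \cdot 14 + 8 \left(\left(- \frac{1}{3}\right) \left(-11\right) \left(-9\right)\right) + 14 \left(\left(- \frac{1}{3}\right) \left(-11\right) \left(-9\right)\right)}{11 + 8 \cdot 14 + 14 \left(\left(- \frac{1}{3}\right) \left(-11\right) \left(-9\right)\right)} = 130 + \frac{\left(-33\right)^{2} + 112 + 8 \left(-33\right) + 14 \left(-33\right)}{11 + 112 + 14 \left(-33\right)} = 130 + \frac{1089 + 112 - 264 - 462}{11 + 112 - 462} = 130 + \frac{1}{-339} \cdot 475 = 130 - \frac{475}{339} = \frac{43595}{339}$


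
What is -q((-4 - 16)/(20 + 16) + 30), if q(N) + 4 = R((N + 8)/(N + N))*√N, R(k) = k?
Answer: 4 - 337*√265/1590 ≈ 0.54971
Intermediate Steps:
q(N) = -4 + (8 + N)/(2*√N) (q(N) = -4 + ((N + 8)/(N + N))*√N = -4 + ((8 + N)/((2*N)))*√N = -4 + ((8 + N)*(1/(2*N)))*√N = -4 + ((8 + N)/(2*N))*√N = -4 + (8 + N)/(2*√N))
-q((-4 - 16)/(20 + 16) + 30) = -(-4 + √((-4 - 16)/(20 + 16) + 30)/2 + 4/√((-4 - 16)/(20 + 16) + 30)) = -(-4 + √(-20/36 + 30)/2 + 4/√(-20/36 + 30)) = -(-4 + √(-20*1/36 + 30)/2 + 4/√(-20*1/36 + 30)) = -(-4 + √(-5/9 + 30)/2 + 4/√(-5/9 + 30)) = -(-4 + √(265/9)/2 + 4/√(265/9)) = -(-4 + (√265/3)/2 + 4*(3*√265/265)) = -(-4 + √265/6 + 12*√265/265) = -(-4 + 337*√265/1590) = 4 - 337*√265/1590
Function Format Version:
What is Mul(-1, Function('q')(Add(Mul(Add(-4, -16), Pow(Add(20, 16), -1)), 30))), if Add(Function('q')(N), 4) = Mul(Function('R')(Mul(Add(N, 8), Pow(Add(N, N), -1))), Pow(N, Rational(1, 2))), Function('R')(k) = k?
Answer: Add(4, Mul(Rational(-337, 1590), Pow(265, Rational(1, 2)))) ≈ 0.54971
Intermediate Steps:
Function('q')(N) = Add(-4, Mul(Rational(1, 2), Pow(N, Rational(-1, 2)), Add(8, N))) (Function('q')(N) = Add(-4, Mul(Mul(Add(N, 8), Pow(Add(N, N), -1)), Pow(N, Rational(1, 2)))) = Add(-4, Mul(Mul(Add(8, N), Pow(Mul(2, N), -1)), Pow(N, Rational(1, 2)))) = Add(-4, Mul(Mul(Add(8, N), Mul(Rational(1, 2), Pow(N, -1))), Pow(N, Rational(1, 2)))) = Add(-4, Mul(Mul(Rational(1, 2), Pow(N, -1), Add(8, N)), Pow(N, Rational(1, 2)))) = Add(-4, Mul(Rational(1, 2), Pow(N, Rational(-1, 2)), Add(8, N))))
Mul(-1, Function('q')(Add(Mul(Add(-4, -16), Pow(Add(20, 16), -1)), 30))) = Mul(-1, Add(-4, Mul(Rational(1, 2), Pow(Add(Mul(Add(-4, -16), Pow(Add(20, 16), -1)), 30), Rational(1, 2))), Mul(4, Pow(Add(Mul(Add(-4, -16), Pow(Add(20, 16), -1)), 30), Rational(-1, 2))))) = Mul(-1, Add(-4, Mul(Rational(1, 2), Pow(Add(Mul(-20, Pow(36, -1)), 30), Rational(1, 2))), Mul(4, Pow(Add(Mul(-20, Pow(36, -1)), 30), Rational(-1, 2))))) = Mul(-1, Add(-4, Mul(Rational(1, 2), Pow(Add(Mul(-20, Rational(1, 36)), 30), Rational(1, 2))), Mul(4, Pow(Add(Mul(-20, Rational(1, 36)), 30), Rational(-1, 2))))) = Mul(-1, Add(-4, Mul(Rational(1, 2), Pow(Add(Rational(-5, 9), 30), Rational(1, 2))), Mul(4, Pow(Add(Rational(-5, 9), 30), Rational(-1, 2))))) = Mul(-1, Add(-4, Mul(Rational(1, 2), Pow(Rational(265, 9), Rational(1, 2))), Mul(4, Pow(Rational(265, 9), Rational(-1, 2))))) = Mul(-1, Add(-4, Mul(Rational(1, 2), Mul(Rational(1, 3), Pow(265, Rational(1, 2)))), Mul(4, Mul(Rational(3, 265), Pow(265, Rational(1, 2)))))) = Mul(-1, Add(-4, Mul(Rational(1, 6), Pow(265, Rational(1, 2))), Mul(Rational(12, 265), Pow(265, Rational(1, 2))))) = Mul(-1, Add(-4, Mul(Rational(337, 1590), Pow(265, Rational(1, 2))))) = Add(4, Mul(Rational(-337, 1590), Pow(265, Rational(1, 2))))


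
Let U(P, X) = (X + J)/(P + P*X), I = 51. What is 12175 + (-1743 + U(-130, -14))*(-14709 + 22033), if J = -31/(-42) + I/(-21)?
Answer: -226313075594/17745 ≈ -1.2754e+7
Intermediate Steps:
J = -71/42 (J = -31/(-42) + 51/(-21) = -31*(-1/42) + 51*(-1/21) = 31/42 - 17/7 = -71/42 ≈ -1.6905)
U(P, X) = (-71/42 + X)/(P + P*X) (U(P, X) = (X - 71/42)/(P + P*X) = (-71/42 + X)/(P + P*X))
12175 + (-1743 + U(-130, -14))*(-14709 + 22033) = 12175 + (-1743 + (-71/42 - 14)/((-130)*(1 - 14)))*(-14709 + 22033) = 12175 + (-1743 - 1/130*(-659/42)/(-13))*7324 = 12175 + (-1743 - 1/130*(-1/13)*(-659/42))*7324 = 12175 + (-1743 - 659/70980)*7324 = 12175 - 123718799/70980*7324 = 12175 - 226529120969/17745 = -226313075594/17745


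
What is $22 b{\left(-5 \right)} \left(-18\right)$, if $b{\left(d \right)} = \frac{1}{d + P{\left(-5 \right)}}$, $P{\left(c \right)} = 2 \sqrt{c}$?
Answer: $44 + \frac{88 i \sqrt{5}}{5} \approx 44.0 + 39.355 i$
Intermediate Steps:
$b{\left(d \right)} = \frac{1}{d + 2 i \sqrt{5}}$ ($b{\left(d \right)} = \frac{1}{d + 2 \sqrt{-5}} = \frac{1}{d + 2 i \sqrt{5}}$)
$22 b{\left(-5 \right)} \left(-18\right) = \frac{22}{-5 + 2 i \sqrt{5}} \left(-18\right) = - \frac{396}{-5 + 2 i \sqrt{5}}$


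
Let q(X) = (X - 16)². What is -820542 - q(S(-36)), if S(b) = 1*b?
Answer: -823246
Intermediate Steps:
S(b) = b
q(X) = (-16 + X)²
-820542 - q(S(-36)) = -820542 - (-16 - 36)² = -820542 - 1*(-52)² = -820542 - 1*2704 = -820542 - 2704 = -823246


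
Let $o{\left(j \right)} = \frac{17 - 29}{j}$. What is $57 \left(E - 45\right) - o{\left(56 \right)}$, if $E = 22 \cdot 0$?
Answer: $- \frac{35907}{14} \approx -2564.8$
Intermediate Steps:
$E = 0$
$o{\left(j \right)} = - \frac{12}{j}$ ($o{\left(j \right)} = \frac{17 - 29}{j} = - \frac{12}{j}$)
$57 \left(E - 45\right) - o{\left(56 \right)} = 57 \left(0 - 45\right) - - \frac{12}{56} = 57 \left(0 - 45\right) - \left(-12\right) \frac{1}{56} = 57 \left(0 - 45\right) - - \frac{3}{14} = 57 \left(-45\right) + \frac{3}{14} = -2565 + \frac{3}{14} = - \frac{35907}{14}$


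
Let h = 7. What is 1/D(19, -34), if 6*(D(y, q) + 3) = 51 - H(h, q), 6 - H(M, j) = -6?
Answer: 2/7 ≈ 0.28571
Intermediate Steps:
H(M, j) = 12 (H(M, j) = 6 - 1*(-6) = 6 + 6 = 12)
D(y, q) = 7/2 (D(y, q) = -3 + (51 - 1*12)/6 = -3 + (51 - 12)/6 = -3 + (⅙)*39 = -3 + 13/2 = 7/2)
1/D(19, -34) = 1/(7/2) = 2/7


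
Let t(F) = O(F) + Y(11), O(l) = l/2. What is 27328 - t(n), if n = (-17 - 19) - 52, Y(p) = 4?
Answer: 27368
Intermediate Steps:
O(l) = l/2 (O(l) = l*(½) = l/2)
n = -88 (n = -36 - 52 = -88)
t(F) = 4 + F/2 (t(F) = F/2 + 4 = 4 + F/2)
27328 - t(n) = 27328 - (4 + (½)*(-88)) = 27328 - (4 - 44) = 27328 - 1*(-40) = 27328 + 40 = 27368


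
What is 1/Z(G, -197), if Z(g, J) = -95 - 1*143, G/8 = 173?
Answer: -1/238 ≈ -0.0042017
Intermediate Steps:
G = 1384 (G = 8*173 = 1384)
Z(g, J) = -238 (Z(g, J) = -95 - 143 = -238)
1/Z(G, -197) = 1/(-238) = -1/238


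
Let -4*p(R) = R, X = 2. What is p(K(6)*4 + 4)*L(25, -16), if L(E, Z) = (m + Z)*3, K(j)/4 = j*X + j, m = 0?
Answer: 3504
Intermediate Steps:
K(j) = 12*j (K(j) = 4*(j*2 + j) = 4*(2*j + j) = 4*(3*j) = 12*j)
L(E, Z) = 3*Z (L(E, Z) = (0 + Z)*3 = Z*3 = 3*Z)
p(R) = -R/4
p(K(6)*4 + 4)*L(25, -16) = (-((12*6)*4 + 4)/4)*(3*(-16)) = -(72*4 + 4)/4*(-48) = -(288 + 4)/4*(-48) = -¼*292*(-48) = -73*(-48) = 3504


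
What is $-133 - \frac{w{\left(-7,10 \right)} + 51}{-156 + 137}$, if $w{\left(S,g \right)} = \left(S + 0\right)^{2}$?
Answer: $- \frac{2427}{19} \approx -127.74$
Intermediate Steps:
$w{\left(S,g \right)} = S^{2}$
$-133 - \frac{w{\left(-7,10 \right)} + 51}{-156 + 137} = -133 - \frac{\left(-7\right)^{2} + 51}{-156 + 137} = -133 - \frac{49 + 51}{-19} = -133 - 100 \left(- \frac{1}{19}\right) = -133 - - \frac{100}{19} = -133 + \frac{100}{19} = - \frac{2427}{19}$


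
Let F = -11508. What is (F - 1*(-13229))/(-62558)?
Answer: -1721/62558 ≈ -0.027510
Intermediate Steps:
(F - 1*(-13229))/(-62558) = (-11508 - 1*(-13229))/(-62558) = (-11508 + 13229)*(-1/62558) = 1721*(-1/62558) = -1721/62558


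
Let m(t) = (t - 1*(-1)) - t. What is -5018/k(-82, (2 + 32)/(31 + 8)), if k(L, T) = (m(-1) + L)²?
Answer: -5018/6561 ≈ -0.76482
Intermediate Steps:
m(t) = 1 (m(t) = (t + 1) - t = (1 + t) - t = 1)
k(L, T) = (1 + L)²
-5018/k(-82, (2 + 32)/(31 + 8)) = -5018/(1 - 82)² = -5018/((-81)²) = -5018/6561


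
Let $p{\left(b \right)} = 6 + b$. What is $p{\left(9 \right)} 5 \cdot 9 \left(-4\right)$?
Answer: $-2700$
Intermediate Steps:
$p{\left(9 \right)} 5 \cdot 9 \left(-4\right) = \left(6 + 9\right) 5 \cdot 9 \left(-4\right) = 15 \cdot 45 \left(-4\right) = 15 \left(-180\right) = -2700$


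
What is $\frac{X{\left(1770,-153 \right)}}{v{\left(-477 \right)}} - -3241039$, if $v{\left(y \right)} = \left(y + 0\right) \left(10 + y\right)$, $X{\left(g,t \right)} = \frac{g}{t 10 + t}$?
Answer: $\frac{405025510302571}{124967799} \approx 3.241 \cdot 10^{6}$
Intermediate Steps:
$X{\left(g,t \right)} = \frac{g}{11 t}$ ($X{\left(g,t \right)} = \frac{g}{10 t + t} = \frac{g}{11 t}$)
$v{\left(y \right)} = y \left(10 + y\right)$
$\frac{X{\left(1770,-153 \right)}}{v{\left(-477 \right)}} - -3241039 = \frac{\frac{1}{11} \cdot 1770 \frac{1}{-153}}{\left(-477\right) \left(10 - 477\right)} - -3241039 = \frac{\frac{1}{11} \cdot 1770 \left(- \frac{1}{153}\right)}{\left(-477\right) \left(-467\right)} + 3241039 = - \frac{590}{561 \cdot 222759} + 3241039 = \left(- \frac{590}{561}\right) \frac{1}{222759} + 3241039 = - \frac{590}{124967799} + 3241039 = \frac{405025510302571}{124967799}$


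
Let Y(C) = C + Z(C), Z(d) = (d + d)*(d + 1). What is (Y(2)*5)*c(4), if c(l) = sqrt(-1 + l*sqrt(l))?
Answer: 70*sqrt(7) ≈ 185.20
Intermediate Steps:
Z(d) = 2*d*(1 + d) (Z(d) = (2*d)*(1 + d) = 2*d*(1 + d))
Y(C) = C + 2*C*(1 + C)
c(l) = sqrt(-1 + l**(3/2))
(Y(2)*5)*c(4) = ((2*(3 + 2*2))*5)*sqrt(-1 + 4**(3/2)) = ((2*(3 + 4))*5)*sqrt(-1 + 8) = ((2*7)*5)*sqrt(7) = (14*5)*sqrt(7) = 70*sqrt(7)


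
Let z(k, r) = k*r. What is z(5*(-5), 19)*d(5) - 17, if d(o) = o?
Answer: -2392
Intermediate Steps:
z(5*(-5), 19)*d(5) - 17 = ((5*(-5))*19)*5 - 17 = -25*19*5 - 17 = -475*5 - 17 = -2375 - 17 = -2392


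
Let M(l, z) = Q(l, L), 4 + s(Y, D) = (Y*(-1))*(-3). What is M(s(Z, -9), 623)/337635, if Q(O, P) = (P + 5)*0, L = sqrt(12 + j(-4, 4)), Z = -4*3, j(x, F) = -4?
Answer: 0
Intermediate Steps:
Z = -12
L = 2*sqrt(2) (L = sqrt(12 - 4) = sqrt(8) = 2*sqrt(2) ≈ 2.8284)
s(Y, D) = -4 + 3*Y (s(Y, D) = -4 + (Y*(-1))*(-3) = -4 - Y*(-3) = -4 + 3*Y)
Q(O, P) = 0 (Q(O, P) = (5 + P)*0 = 0)
M(l, z) = 0
M(s(Z, -9), 623)/337635 = 0/337635 = 0*(1/337635) = 0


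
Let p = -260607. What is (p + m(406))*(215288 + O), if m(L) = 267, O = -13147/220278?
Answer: -2057692514228630/36713 ≈ -5.6048e+10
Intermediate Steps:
O = -13147/220278 (O = -13147*1/220278 = -13147/220278 ≈ -0.059684)
(p + m(406))*(215288 + O) = (-260607 + 267)*(215288 - 13147/220278) = -260340*47423196917/220278 = -2057692514228630/36713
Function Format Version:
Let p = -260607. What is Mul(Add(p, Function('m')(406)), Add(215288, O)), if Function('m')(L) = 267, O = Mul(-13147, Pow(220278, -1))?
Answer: Rational(-2057692514228630, 36713) ≈ -5.6048e+10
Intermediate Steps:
O = Rational(-13147, 220278) (O = Mul(-13147, Rational(1, 220278)) = Rational(-13147, 220278) ≈ -0.059684)
Mul(Add(p, Function('m')(406)), Add(215288, O)) = Mul(Add(-260607, 267), Add(215288, Rational(-13147, 220278))) = Mul(-260340, Rational(47423196917, 220278)) = Rational(-2057692514228630, 36713)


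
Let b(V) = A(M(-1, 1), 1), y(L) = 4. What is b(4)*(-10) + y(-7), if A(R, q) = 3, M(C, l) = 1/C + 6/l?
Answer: -26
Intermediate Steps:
M(C, l) = 1/C + 6/l
b(V) = 3
b(4)*(-10) + y(-7) = 3*(-10) + 4 = -30 + 4 = -26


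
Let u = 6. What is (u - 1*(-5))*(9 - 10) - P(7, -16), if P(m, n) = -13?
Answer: 2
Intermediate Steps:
(u - 1*(-5))*(9 - 10) - P(7, -16) = (6 - 1*(-5))*(9 - 10) - 1*(-13) = (6 + 5)*(-1) + 13 = 11*(-1) + 13 = -11 + 13 = 2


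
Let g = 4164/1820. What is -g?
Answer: -1041/455 ≈ -2.2879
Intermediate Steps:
g = 1041/455 (g = 4164*(1/1820) = 1041/455 ≈ 2.2879)
-g = -1*1041/455 = -1041/455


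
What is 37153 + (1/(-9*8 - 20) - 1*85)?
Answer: 3410255/92 ≈ 37068.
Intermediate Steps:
37153 + (1/(-9*8 - 20) - 1*85) = 37153 + (1/(-72 - 20) - 85) = 37153 + (1/(-92) - 85) = 37153 + (-1/92 - 85) = 37153 - 7821/92 = 3410255/92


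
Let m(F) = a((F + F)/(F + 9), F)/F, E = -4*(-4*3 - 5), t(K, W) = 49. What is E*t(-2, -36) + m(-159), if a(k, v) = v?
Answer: 3333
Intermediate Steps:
E = 68 (E = -4*(-12 - 5) = -4*(-17) = 68)
m(F) = 1 (m(F) = F/F = 1)
E*t(-2, -36) + m(-159) = 68*49 + 1 = 3332 + 1 = 3333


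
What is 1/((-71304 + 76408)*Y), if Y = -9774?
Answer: -1/49886496 ≈ -2.0045e-8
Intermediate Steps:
1/((-71304 + 76408)*Y) = 1/((-71304 + 76408)*(-9774)) = -1/9774/5104 = (1/5104)*(-1/9774) = -1/49886496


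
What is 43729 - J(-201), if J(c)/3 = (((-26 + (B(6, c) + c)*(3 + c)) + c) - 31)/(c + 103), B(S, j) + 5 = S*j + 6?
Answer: 2559916/49 ≈ 52243.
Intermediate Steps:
B(S, j) = 1 + S*j (B(S, j) = -5 + (S*j + 6) = -5 + (6 + S*j) = 1 + S*j)
J(c) = 3*(-57 + c + (1 + 7*c)*(3 + c))/(103 + c) (J(c) = 3*((((-26 + ((1 + 6*c) + c)*(3 + c)) + c) - 31)/(c + 103)) = 3*((((-26 + (1 + 7*c)*(3 + c)) + c) - 31)/(103 + c)) = 3*(((-26 + c + (1 + 7*c)*(3 + c)) - 31)/(103 + c)) = 3*((-57 + c + (1 + 7*c)*(3 + c))/(103 + c)) = 3*(-57 + c + (1 + 7*c)*(3 + c))/(103 + c))
43729 - J(-201) = 43729 - 3*(-54 + 7*(-201)**2 + 23*(-201))/(103 - 201) = 43729 - 3*(-54 + 7*40401 - 4623)/(-98) = 43729 - 3*(-1)*(-54 + 282807 - 4623)/98 = 43729 - 3*(-1)*278130/98 = 43729 - 1*(-417195/49) = 43729 + 417195/49 = 2559916/49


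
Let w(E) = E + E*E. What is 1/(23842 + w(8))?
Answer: 1/23914 ≈ 4.1817e-5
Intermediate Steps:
w(E) = E + E²
1/(23842 + w(8)) = 1/(23842 + 8*(1 + 8)) = 1/(23842 + 8*9) = 1/(23842 + 72) = 1/23914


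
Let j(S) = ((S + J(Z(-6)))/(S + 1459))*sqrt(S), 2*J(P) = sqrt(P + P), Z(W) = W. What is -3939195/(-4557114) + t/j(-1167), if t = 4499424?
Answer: (-665253480653568*sqrt(1167) + 510782285*sqrt(3) + 596082926595*I)/(590905782*(sqrt(3) + 1167*I)) ≈ -48.048 + 32956.0*I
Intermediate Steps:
J(P) = sqrt(2)*sqrt(P)/2 (J(P) = sqrt(P + P)/2 = sqrt(2*P)/2 = (sqrt(2)*sqrt(P))/2 = sqrt(2)*sqrt(P)/2)
j(S) = sqrt(S)*(S + I*sqrt(3))/(1459 + S) (j(S) = ((S + sqrt(2)*sqrt(-6)/2)/(S + 1459))*sqrt(S) = ((S + sqrt(2)*(I*sqrt(6))/2)/(1459 + S))*sqrt(S) = ((S + I*sqrt(3))/(1459 + S))*sqrt(S) = sqrt(S)*(S + I*sqrt(3))/(1459 + S))
-3939195/(-4557114) + t/j(-1167) = -3939195/(-4557114) + 4499424/((sqrt(-1167)*(-1167 + I*sqrt(3))/(1459 - 1167))) = -3939195*(-1/4557114) + 4499424/(((I*sqrt(1167))*(-1167 + I*sqrt(3))/292)) = 1313065/1519038 + 4499424/(((I*sqrt(1167))*(1/292)*(-1167 + I*sqrt(3)))) = 1313065/1519038 + 4499424/((I*sqrt(1167)*(-1167 + I*sqrt(3))/292)) = 1313065/1519038 + 4499424*(-292*I*sqrt(1167)/(1167*(-1167 + I*sqrt(3)))) = 1313065/1519038 - 437943936*I*sqrt(1167)/(389*(-1167 + I*sqrt(3)))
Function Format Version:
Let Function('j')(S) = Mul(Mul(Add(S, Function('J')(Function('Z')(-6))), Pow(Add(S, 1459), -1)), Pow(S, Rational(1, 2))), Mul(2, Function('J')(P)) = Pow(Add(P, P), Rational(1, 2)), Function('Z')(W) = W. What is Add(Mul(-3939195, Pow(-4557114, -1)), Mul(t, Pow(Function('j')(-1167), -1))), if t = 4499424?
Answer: Mul(Rational(1, 590905782), Pow(Add(Pow(3, Rational(1, 2)), Mul(1167, I)), -1), Add(Mul(-665253480653568, Pow(1167, Rational(1, 2))), Mul(510782285, Pow(3, Rational(1, 2))), Mul(596082926595, I))) ≈ Add(-48.048, Mul(32956., I))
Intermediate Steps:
Function('J')(P) = Mul(Rational(1, 2), Pow(2, Rational(1, 2)), Pow(P, Rational(1, 2))) (Function('J')(P) = Mul(Rational(1, 2), Pow(Add(P, P), Rational(1, 2))) = Mul(Rational(1, 2), Pow(Mul(2, P), Rational(1, 2))) = Mul(Rational(1, 2), Mul(Pow(2, Rational(1, 2)), Pow(P, Rational(1, 2)))) = Mul(Rational(1, 2), Pow(2, Rational(1, 2)), Pow(P, Rational(1, 2))))
Function('j')(S) = Mul(Pow(S, Rational(1, 2)), Pow(Add(1459, S), -1), Add(S, Mul(I, Pow(3, Rational(1, 2))))) (Function('j')(S) = Mul(Mul(Add(S, Mul(Rational(1, 2), Pow(2, Rational(1, 2)), Pow(-6, Rational(1, 2)))), Pow(Add(S, 1459), -1)), Pow(S, Rational(1, 2))) = Mul(Mul(Add(S, Mul(Rational(1, 2), Pow(2, Rational(1, 2)), Mul(I, Pow(6, Rational(1, 2))))), Pow(Add(1459, S), -1)), Pow(S, Rational(1, 2))) = Mul(Mul(Add(S, Mul(I, Pow(3, Rational(1, 2)))), Pow(Add(1459, S), -1)), Pow(S, Rational(1, 2))) = Mul(Mul(Pow(Add(1459, S), -1), Add(S, Mul(I, Pow(3, Rational(1, 2))))), Pow(S, Rational(1, 2))) = Mul(Pow(S, Rational(1, 2)), Pow(Add(1459, S), -1), Add(S, Mul(I, Pow(3, Rational(1, 2))))))
Add(Mul(-3939195, Pow(-4557114, -1)), Mul(t, Pow(Function('j')(-1167), -1))) = Add(Mul(-3939195, Pow(-4557114, -1)), Mul(4499424, Pow(Mul(Pow(-1167, Rational(1, 2)), Pow(Add(1459, -1167), -1), Add(-1167, Mul(I, Pow(3, Rational(1, 2))))), -1))) = Add(Mul(-3939195, Rational(-1, 4557114)), Mul(4499424, Pow(Mul(Mul(I, Pow(1167, Rational(1, 2))), Pow(292, -1), Add(-1167, Mul(I, Pow(3, Rational(1, 2))))), -1))) = Add(Rational(1313065, 1519038), Mul(4499424, Pow(Mul(Mul(I, Pow(1167, Rational(1, 2))), Rational(1, 292), Add(-1167, Mul(I, Pow(3, Rational(1, 2))))), -1))) = Add(Rational(1313065, 1519038), Mul(4499424, Pow(Mul(Rational(1, 292), I, Pow(1167, Rational(1, 2)), Add(-1167, Mul(I, Pow(3, Rational(1, 2))))), -1))) = Add(Rational(1313065, 1519038), Mul(4499424, Mul(Rational(-292, 1167), I, Pow(1167, Rational(1, 2)), Pow(Add(-1167, Mul(I, Pow(3, Rational(1, 2)))), -1)))) = Add(Rational(1313065, 1519038), Mul(Rational(-437943936, 389), I, Pow(1167, Rational(1, 2)), Pow(Add(-1167, Mul(I, Pow(3, Rational(1, 2)))), -1)))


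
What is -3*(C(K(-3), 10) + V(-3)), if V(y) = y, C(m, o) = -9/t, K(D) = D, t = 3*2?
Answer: 27/2 ≈ 13.500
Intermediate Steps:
t = 6
C(m, o) = -3/2 (C(m, o) = -9/6 = -9*1/6 = -3/2)
-3*(C(K(-3), 10) + V(-3)) = -3*(-3/2 - 3) = -3*(-9/2) = 27/2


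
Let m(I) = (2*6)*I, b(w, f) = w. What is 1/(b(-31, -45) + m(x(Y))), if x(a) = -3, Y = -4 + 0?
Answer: -1/67 ≈ -0.014925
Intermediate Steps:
Y = -4
m(I) = 12*I
1/(b(-31, -45) + m(x(Y))) = 1/(-31 + 12*(-3)) = 1/(-31 - 36) = 1/(-67) = -1/67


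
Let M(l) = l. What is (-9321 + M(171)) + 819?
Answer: -8331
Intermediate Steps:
(-9321 + M(171)) + 819 = (-9321 + 171) + 819 = -9150 + 819 = -8331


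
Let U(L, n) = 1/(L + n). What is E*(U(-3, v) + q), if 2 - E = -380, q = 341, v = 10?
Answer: 912216/7 ≈ 1.3032e+5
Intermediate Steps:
E = 382 (E = 2 - 1*(-380) = 2 + 380 = 382)
E*(U(-3, v) + q) = 382*(1/(-3 + 10) + 341) = 382*(1/7 + 341) = 382*(⅐ + 341) = 382*(2388/7) = 912216/7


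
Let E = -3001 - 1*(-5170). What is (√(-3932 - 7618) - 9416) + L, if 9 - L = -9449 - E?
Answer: 2211 + 5*I*√462 ≈ 2211.0 + 107.47*I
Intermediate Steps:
E = 2169 (E = -3001 + 5170 = 2169)
L = 11627 (L = 9 - (-9449 - 1*2169) = 9 - (-9449 - 2169) = 9 - 1*(-11618) = 9 + 11618 = 11627)
(√(-3932 - 7618) - 9416) + L = (√(-3932 - 7618) - 9416) + 11627 = (√(-11550) - 9416) + 11627 = (5*I*√462 - 9416) + 11627 = (-9416 + 5*I*√462) + 11627 = 2211 + 5*I*√462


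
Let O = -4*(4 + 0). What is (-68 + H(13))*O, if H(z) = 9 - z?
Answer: 1152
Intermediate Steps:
O = -16 (O = -4*4 = -16)
(-68 + H(13))*O = (-68 + (9 - 1*13))*(-16) = (-68 + (9 - 13))*(-16) = (-68 - 4)*(-16) = -72*(-16) = 1152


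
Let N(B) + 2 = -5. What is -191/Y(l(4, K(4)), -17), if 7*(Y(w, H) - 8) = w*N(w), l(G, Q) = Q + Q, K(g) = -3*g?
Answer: -191/32 ≈ -5.9688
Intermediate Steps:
l(G, Q) = 2*Q
N(B) = -7 (N(B) = -2 - 5 = -7)
Y(w, H) = 8 - w (Y(w, H) = 8 + (w*(-7))/7 = 8 + (-7*w)/7 = 8 - w)
-191/Y(l(4, K(4)), -17) = -191/(8 - 2*(-3*4)) = -191/(8 - 2*(-12)) = -191/(8 - 1*(-24)) = -191/(8 + 24) = -191/32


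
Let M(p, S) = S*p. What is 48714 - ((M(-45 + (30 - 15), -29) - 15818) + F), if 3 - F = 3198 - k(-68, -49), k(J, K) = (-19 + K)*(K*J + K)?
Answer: 290101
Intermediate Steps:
k(J, K) = (-19 + K)*(K + J*K) (k(J, K) = (-19 + K)*(J*K + K) = (-19 + K)*(K + J*K))
F = -226439 (F = 3 - (3198 - (-49)*(-19 - 49 - 19*(-68) - 68*(-49))) = 3 - (3198 - (-49)*(-19 - 49 + 1292 + 3332)) = 3 - (3198 - (-49)*4556) = 3 - (3198 - 1*(-223244)) = 3 - (3198 + 223244) = 3 - 1*226442 = 3 - 226442 = -226439)
48714 - ((M(-45 + (30 - 15), -29) - 15818) + F) = 48714 - ((-29*(-45 + (30 - 15)) - 15818) - 226439) = 48714 - ((-29*(-45 + 15) - 15818) - 226439) = 48714 - ((-29*(-30) - 15818) - 226439) = 48714 - ((870 - 15818) - 226439) = 48714 - (-14948 - 226439) = 48714 - 1*(-241387) = 48714 + 241387 = 290101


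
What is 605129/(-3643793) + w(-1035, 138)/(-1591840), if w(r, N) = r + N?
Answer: -960000065039/5800335449120 ≈ -0.16551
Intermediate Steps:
w(r, N) = N + r
605129/(-3643793) + w(-1035, 138)/(-1591840) = 605129/(-3643793) + (138 - 1035)/(-1591840) = 605129*(-1/3643793) - 897*(-1/1591840) = -605129/3643793 + 897/1591840 = -960000065039/5800335449120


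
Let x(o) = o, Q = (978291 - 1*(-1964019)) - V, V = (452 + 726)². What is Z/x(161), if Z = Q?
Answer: 1554626/161 ≈ 9656.1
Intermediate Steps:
V = 1387684 (V = 1178² = 1387684)
Q = 1554626 (Q = (978291 - 1*(-1964019)) - 1*1387684 = (978291 + 1964019) - 1387684 = 2942310 - 1387684 = 1554626)
Z = 1554626
Z/x(161) = 1554626/161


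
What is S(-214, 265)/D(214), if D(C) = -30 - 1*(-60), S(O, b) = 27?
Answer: 9/10 ≈ 0.90000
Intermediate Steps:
D(C) = 30 (D(C) = -30 + 60 = 30)
S(-214, 265)/D(214) = 27/30 = 27*(1/30) = 9/10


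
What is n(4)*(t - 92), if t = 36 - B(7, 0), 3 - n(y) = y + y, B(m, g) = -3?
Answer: 265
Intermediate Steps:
n(y) = 3 - 2*y (n(y) = 3 - (y + y) = 3 - 2*y)
t = 39 (t = 36 - 1*(-3) = 36 + 3 = 39)
n(4)*(t - 92) = (3 - 2*4)*(39 - 92) = (3 - 8)*(-53) = -5*(-53) = 265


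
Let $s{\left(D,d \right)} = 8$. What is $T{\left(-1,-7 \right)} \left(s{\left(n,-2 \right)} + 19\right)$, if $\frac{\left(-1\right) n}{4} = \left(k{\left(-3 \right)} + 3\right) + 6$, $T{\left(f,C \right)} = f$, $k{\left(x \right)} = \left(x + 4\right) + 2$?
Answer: $-27$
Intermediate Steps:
$k{\left(x \right)} = 6 + x$ ($k{\left(x \right)} = \left(4 + x\right) + 2 = 6 + x$)
$n = -48$ ($n = - 4 \left(\left(\left(6 - 3\right) + 3\right) + 6\right) = - 4 \left(\left(3 + 3\right) + 6\right) = - 4 \left(6 + 6\right) = \left(-4\right) 12 = -48$)
$T{\left(-1,-7 \right)} \left(s{\left(n,-2 \right)} + 19\right) = - (8 + 19) = \left(-1\right) 27 = -27$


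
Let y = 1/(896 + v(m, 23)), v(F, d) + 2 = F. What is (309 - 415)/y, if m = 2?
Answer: -94976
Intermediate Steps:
v(F, d) = -2 + F
y = 1/896 (y = 1/(896 + (-2 + 2)) = 1/(896 + 0) = 1/896 ≈ 0.0011161)
(309 - 415)/y = (309 - 415)/(1/896) = -106*896 = -94976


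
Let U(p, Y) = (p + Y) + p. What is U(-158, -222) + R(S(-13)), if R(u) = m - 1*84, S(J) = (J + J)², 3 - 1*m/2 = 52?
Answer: -720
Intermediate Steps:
m = -98 (m = 6 - 2*52 = 6 - 104 = -98)
S(J) = 4*J² (S(J) = (2*J)² = 4*J²)
U(p, Y) = Y + 2*p (U(p, Y) = (Y + p) + p = Y + 2*p)
R(u) = -182 (R(u) = -98 - 1*84 = -98 - 84 = -182)
U(-158, -222) + R(S(-13)) = (-222 + 2*(-158)) - 182 = (-222 - 316) - 182 = -538 - 182 = -720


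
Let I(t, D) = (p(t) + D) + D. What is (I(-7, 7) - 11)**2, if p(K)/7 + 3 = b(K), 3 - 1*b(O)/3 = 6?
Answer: 6561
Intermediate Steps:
b(O) = -9 (b(O) = 9 - 3*6 = 9 - 18 = -9)
p(K) = -84 (p(K) = -21 + 7*(-9) = -21 - 63 = -84)
I(t, D) = -84 + 2*D (I(t, D) = (-84 + D) + D = -84 + 2*D)
(I(-7, 7) - 11)**2 = ((-84 + 2*7) - 11)**2 = ((-84 + 14) - 11)**2 = (-70 - 11)**2 = (-81)**2 = 6561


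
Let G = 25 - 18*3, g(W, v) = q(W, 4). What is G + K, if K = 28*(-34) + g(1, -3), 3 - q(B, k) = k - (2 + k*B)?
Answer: -976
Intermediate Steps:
q(B, k) = 5 - k + B*k (q(B, k) = 3 - (k - (2 + k*B)) = 3 - (k - (2 + B*k)) = 3 - (k + (-2 - B*k)) = 3 - (-2 + k - B*k) = 3 + (2 - k + B*k) = 5 - k + B*k)
g(W, v) = 1 + 4*W (g(W, v) = 5 - 1*4 + W*4 = 5 - 4 + 4*W = 1 + 4*W)
K = -947 (K = 28*(-34) + (1 + 4*1) = -952 + (1 + 4) = -952 + 5 = -947)
G = -29 (G = 25 - 54 = -29)
G + K = -29 - 947 = -976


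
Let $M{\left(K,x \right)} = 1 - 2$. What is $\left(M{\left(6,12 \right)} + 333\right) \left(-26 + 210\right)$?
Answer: $61088$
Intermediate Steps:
$M{\left(K,x \right)} = -1$
$\left(M{\left(6,12 \right)} + 333\right) \left(-26 + 210\right) = \left(-1 + 333\right) \left(-26 + 210\right) = 332 \cdot 184 = 61088$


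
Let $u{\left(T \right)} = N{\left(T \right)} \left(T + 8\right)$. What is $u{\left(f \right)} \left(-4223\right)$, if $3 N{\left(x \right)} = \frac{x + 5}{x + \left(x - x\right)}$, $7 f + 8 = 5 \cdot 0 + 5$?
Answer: $\frac{7162208}{63} \approx 1.1369 \cdot 10^{5}$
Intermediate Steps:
$f = - \frac{3}{7}$ ($f = - \frac{8}{7} + \frac{5 \cdot 0 + 5}{7} = - \frac{8}{7} + \frac{0 + 5}{7} = - \frac{8}{7} + \frac{1}{7} \cdot 5 = - \frac{8}{7} + \frac{5}{7} = - \frac{3}{7} \approx -0.42857$)
$N{\left(x \right)} = \frac{5 + x}{3 x}$ ($N{\left(x \right)} = \frac{\left(x + 5\right) \frac{1}{x + \left(x - x\right)}}{3} = \frac{\left(5 + x\right) \frac{1}{x + 0}}{3} = \frac{\left(5 + x\right) \frac{1}{x}}{3} = \frac{\frac{1}{x} \left(5 + x\right)}{3} = \frac{5 + x}{3 x}$)
$u{\left(T \right)} = \frac{\left(5 + T\right) \left(8 + T\right)}{3 T}$ ($u{\left(T \right)} = \frac{5 + T}{3 T} \left(T + 8\right) = \frac{5 + T}{3 T} \left(8 + T\right) = \frac{\left(5 + T\right) \left(8 + T\right)}{3 T}$)
$u{\left(f \right)} \left(-4223\right) = \frac{\left(5 - \frac{3}{7}\right) \left(8 - \frac{3}{7}\right)}{3 \left(- \frac{3}{7}\right)} \left(-4223\right) = \frac{1}{3} \left(- \frac{7}{3}\right) \frac{32}{7} \cdot \frac{53}{7} \left(-4223\right) = \left(- \frac{1696}{63}\right) \left(-4223\right) = \frac{7162208}{63}$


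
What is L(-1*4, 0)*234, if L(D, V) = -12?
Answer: -2808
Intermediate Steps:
L(-1*4, 0)*234 = -12*234 = -2808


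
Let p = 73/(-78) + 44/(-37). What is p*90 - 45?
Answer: -113640/481 ≈ -236.26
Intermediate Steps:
p = -6133/2886 (p = 73*(-1/78) + 44*(-1/37) = -73/78 - 44/37 = -6133/2886 ≈ -2.1251)
p*90 - 45 = -6133/2886*90 - 45 = -91995/481 - 45 = -113640/481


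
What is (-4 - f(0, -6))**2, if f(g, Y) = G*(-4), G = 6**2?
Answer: 19600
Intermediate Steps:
G = 36
f(g, Y) = -144 (f(g, Y) = 36*(-4) = -144)
(-4 - f(0, -6))**2 = (-4 - 1*(-144))**2 = (-4 + 144)**2 = 140**2 = 19600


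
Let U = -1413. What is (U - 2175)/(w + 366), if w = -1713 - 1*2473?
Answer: 897/955 ≈ 0.93927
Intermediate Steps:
w = -4186 (w = -1713 - 2473 = -4186)
(U - 2175)/(w + 366) = (-1413 - 2175)/(-4186 + 366) = -3588/(-3820) = -3588*(-1/3820) = 897/955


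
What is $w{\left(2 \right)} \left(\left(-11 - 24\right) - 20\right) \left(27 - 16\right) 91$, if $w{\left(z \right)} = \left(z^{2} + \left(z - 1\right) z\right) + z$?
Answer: $-440440$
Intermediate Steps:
$w{\left(z \right)} = z + z^{2} + z \left(-1 + z\right)$ ($w{\left(z \right)} = \left(z^{2} + \left(z - 1\right) z\right) + z = \left(z^{2} + \left(-1 + z\right) z\right) + z = \left(z^{2} + z \left(-1 + z\right)\right) + z = z + z^{2} + z \left(-1 + z\right)$)
$w{\left(2 \right)} \left(\left(-11 - 24\right) - 20\right) \left(27 - 16\right) 91 = 2 \cdot 2^{2} \left(\left(-11 - 24\right) - 20\right) \left(27 - 16\right) 91 = 2 \cdot 4 \left(-35 - 20\right) 11 \cdot 91 = 8 \left(\left(-55\right) 11\right) 91 = 8 \left(-605\right) 91 = \left(-4840\right) 91 = -440440$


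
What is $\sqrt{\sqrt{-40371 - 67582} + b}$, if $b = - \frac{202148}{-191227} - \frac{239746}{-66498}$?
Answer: $\frac{\sqrt{188480809866476929029 + 40425518557815149529 i \sqrt{107953}}}{6358106523} \approx 12.908 + 12.727 i$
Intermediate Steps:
$b = \frac{29644173023}{6358106523}$ ($b = \left(-202148\right) \left(- \frac{1}{191227}\right) - - \frac{119873}{33249} = \frac{202148}{191227} + \frac{119873}{33249} = \frac{29644173023}{6358106523} \approx 4.6624$)
$\sqrt{\sqrt{-40371 - 67582} + b} = \sqrt{\sqrt{-40371 - 67582} + \frac{29644173023}{6358106523}} = \sqrt{\sqrt{-107953} + \frac{29644173023}{6358106523}} = \sqrt{i \sqrt{107953} + \frac{29644173023}{6358106523}} = \sqrt{\frac{29644173023}{6358106523} + i \sqrt{107953}}$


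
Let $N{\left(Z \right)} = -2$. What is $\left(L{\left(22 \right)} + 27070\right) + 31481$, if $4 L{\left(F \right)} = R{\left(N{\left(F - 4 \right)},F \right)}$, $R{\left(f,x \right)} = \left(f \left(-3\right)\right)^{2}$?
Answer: $58560$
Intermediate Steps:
$R{\left(f,x \right)} = 9 f^{2}$ ($R{\left(f,x \right)} = \left(- 3 f\right)^{2} = 9 f^{2}$)
$L{\left(F \right)} = 9$ ($L{\left(F \right)} = \frac{9 \left(-2\right)^{2}}{4} = \frac{9 \cdot 4}{4} = \frac{1}{4} \cdot 36 = 9$)
$\left(L{\left(22 \right)} + 27070\right) + 31481 = \left(9 + 27070\right) + 31481 = 27079 + 31481 = 58560$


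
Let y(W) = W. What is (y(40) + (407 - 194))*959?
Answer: 242627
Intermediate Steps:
(y(40) + (407 - 194))*959 = (40 + (407 - 194))*959 = (40 + 213)*959 = 253*959 = 242627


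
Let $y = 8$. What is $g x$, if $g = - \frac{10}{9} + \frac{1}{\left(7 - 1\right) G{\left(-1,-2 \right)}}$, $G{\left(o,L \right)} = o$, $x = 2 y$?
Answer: $- \frac{184}{9} \approx -20.444$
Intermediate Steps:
$x = 16$ ($x = 2 \cdot 8 = 16$)
$g = - \frac{23}{18}$ ($g = - \frac{10}{9} + \frac{1}{\left(7 - 1\right) \left(-1\right)} = \left(-10\right) \frac{1}{9} + \frac{1}{6} \left(-1\right) = - \frac{10}{9} + \frac{1}{6} \left(-1\right) = - \frac{10}{9} - \frac{1}{6} = - \frac{23}{18} \approx -1.2778$)
$g x = \left(- \frac{23}{18}\right) 16 = - \frac{184}{9}$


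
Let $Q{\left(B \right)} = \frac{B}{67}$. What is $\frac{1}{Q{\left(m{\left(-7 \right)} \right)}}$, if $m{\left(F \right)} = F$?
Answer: $- \frac{67}{7} \approx -9.5714$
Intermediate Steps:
$Q{\left(B \right)} = \frac{B}{67}$ ($Q{\left(B \right)} = B \frac{1}{67} = \frac{B}{67}$)
$\frac{1}{Q{\left(m{\left(-7 \right)} \right)}} = \frac{1}{\frac{1}{67} \left(-7\right)} = \frac{1}{- \frac{7}{67}} = - \frac{67}{7}$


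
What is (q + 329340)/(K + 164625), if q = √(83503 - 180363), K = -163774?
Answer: 329340/851 + 2*I*√24215/851 ≈ 387.0 + 0.36572*I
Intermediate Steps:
q = 2*I*√24215 (q = √(-96860) = 2*I*√24215 ≈ 311.22*I)
(q + 329340)/(K + 164625) = (2*I*√24215 + 329340)/(-163774 + 164625) = (329340 + 2*I*√24215)/851 = (329340 + 2*I*√24215)*(1/851) = 329340/851 + 2*I*√24215/851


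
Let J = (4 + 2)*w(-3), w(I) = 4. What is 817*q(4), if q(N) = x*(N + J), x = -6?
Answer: -137256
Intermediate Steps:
J = 24 (J = (4 + 2)*4 = 6*4 = 24)
q(N) = -144 - 6*N (q(N) = -6*(N + 24) = -6*(24 + N) = -144 - 6*N)
817*q(4) = 817*(-144 - 6*4) = 817*(-144 - 24) = 817*(-168) = -137256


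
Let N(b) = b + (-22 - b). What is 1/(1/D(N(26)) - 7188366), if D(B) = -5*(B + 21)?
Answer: -5/35941829 ≈ -1.3911e-7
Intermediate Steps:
N(b) = -22
D(B) = -105 - 5*B (D(B) = -5*(21 + B) = -105 - 5*B)
1/(1/D(N(26)) - 7188366) = 1/(1/(-105 - 5*(-22)) - 7188366) = 1/(1/(-105 + 110) - 7188366) = 1/(1/5 - 7188366) = 1/(-35941829/5) = -5/35941829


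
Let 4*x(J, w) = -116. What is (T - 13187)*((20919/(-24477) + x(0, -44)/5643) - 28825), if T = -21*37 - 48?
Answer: 18596421523751300/46041237 ≈ 4.0391e+8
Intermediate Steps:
x(J, w) = -29 (x(J, w) = (1/4)*(-116) = -29)
T = -825 (T = -777 - 48 = -825)
(T - 13187)*((20919/(-24477) + x(0, -44)/5643) - 28825) = (-825 - 13187)*((20919/(-24477) - 29/5643) - 28825) = -14012*((20919*(-1/24477) - 29*1/5643) - 28825) = -14012*((-6973/8159 - 29/5643) - 28825) = -14012*(-39585250/46041237 - 28825) = -14012*(-1327178241775/46041237) = 18596421523751300/46041237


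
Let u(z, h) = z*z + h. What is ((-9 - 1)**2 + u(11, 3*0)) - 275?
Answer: -54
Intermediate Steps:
u(z, h) = h + z**2 (u(z, h) = z**2 + h = h + z**2)
((-9 - 1)**2 + u(11, 3*0)) - 275 = ((-9 - 1)**2 + (3*0 + 11**2)) - 275 = ((-10)**2 + (0 + 121)) - 275 = (100 + 121) - 275 = 221 - 275 = -54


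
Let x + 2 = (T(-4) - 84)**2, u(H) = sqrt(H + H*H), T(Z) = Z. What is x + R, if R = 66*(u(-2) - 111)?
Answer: 416 + 66*sqrt(2) ≈ 509.34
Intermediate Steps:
u(H) = sqrt(H + H**2)
R = -7326 + 66*sqrt(2) (R = 66*(sqrt(-2*(1 - 2)) - 111) = 66*(sqrt(-2*(-1)) - 111) = 66*(sqrt(2) - 111) = 66*(-111 + sqrt(2)) = -7326 + 66*sqrt(2) ≈ -7232.7)
x = 7742 (x = -2 + (-4 - 84)**2 = -2 + (-88)**2 = -2 + 7744 = 7742)
x + R = 7742 + (-7326 + 66*sqrt(2)) = 416 + 66*sqrt(2)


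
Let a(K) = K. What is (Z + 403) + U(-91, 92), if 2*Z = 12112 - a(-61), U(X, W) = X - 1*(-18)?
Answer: 12833/2 ≈ 6416.5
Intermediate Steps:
U(X, W) = 18 + X (U(X, W) = X + 18 = 18 + X)
Z = 12173/2 (Z = (12112 - 1*(-61))/2 = (12112 + 61)/2 = (½)*12173 = 12173/2 ≈ 6086.5)
(Z + 403) + U(-91, 92) = (12173/2 + 403) + (18 - 91) = 12979/2 - 73 = 12833/2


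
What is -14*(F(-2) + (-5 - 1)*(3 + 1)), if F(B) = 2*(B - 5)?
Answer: 532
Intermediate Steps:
F(B) = -10 + 2*B (F(B) = 2*(-5 + B) = -10 + 2*B)
-14*(F(-2) + (-5 - 1)*(3 + 1)) = -14*((-10 + 2*(-2)) + (-5 - 1)*(3 + 1)) = -14*((-10 - 4) - 6*4) = -14*(-14 - 24) = -14*(-38) = 532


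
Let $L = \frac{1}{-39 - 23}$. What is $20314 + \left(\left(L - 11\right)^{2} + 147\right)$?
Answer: $\frac{79118573}{3844} \approx 20582.0$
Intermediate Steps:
$L = - \frac{1}{62}$ ($L = \frac{1}{-62} = - \frac{1}{62} \approx -0.016129$)
$20314 + \left(\left(L - 11\right)^{2} + 147\right) = 20314 + \left(\left(- \frac{1}{62} - 11\right)^{2} + 147\right) = 20314 + \left(\left(- \frac{683}{62}\right)^{2} + 147\right) = 20314 + \left(\frac{466489}{3844} + 147\right) = 20314 + \frac{1031557}{3844} = \frac{79118573}{3844}$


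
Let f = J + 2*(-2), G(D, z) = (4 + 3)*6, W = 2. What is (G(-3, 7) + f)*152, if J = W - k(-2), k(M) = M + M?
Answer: 6688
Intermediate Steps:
k(M) = 2*M
J = 6 (J = 2 - 2*(-2) = 2 - 1*(-4) = 2 + 4 = 6)
G(D, z) = 42 (G(D, z) = 7*6 = 42)
f = 2 (f = 6 + 2*(-2) = 6 - 4 = 2)
(G(-3, 7) + f)*152 = (42 + 2)*152 = 44*152 = 6688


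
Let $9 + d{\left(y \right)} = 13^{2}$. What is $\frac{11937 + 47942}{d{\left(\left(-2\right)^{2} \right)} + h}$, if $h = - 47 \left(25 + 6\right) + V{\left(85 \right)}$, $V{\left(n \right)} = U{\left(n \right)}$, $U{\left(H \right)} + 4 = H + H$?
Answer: $- \frac{59879}{1131} \approx -52.943$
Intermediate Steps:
$U{\left(H \right)} = -4 + 2 H$ ($U{\left(H \right)} = -4 + \left(H + H\right) = -4 + 2 H$)
$d{\left(y \right)} = 160$ ($d{\left(y \right)} = -9 + 13^{2} = -9 + 169 = 160$)
$V{\left(n \right)} = -4 + 2 n$
$h = -1291$ ($h = - 47 \left(25 + 6\right) + \left(-4 + 2 \cdot 85\right) = \left(-47\right) 31 + \left(-4 + 170\right) = -1457 + 166 = -1291$)
$\frac{11937 + 47942}{d{\left(\left(-2\right)^{2} \right)} + h} = \frac{11937 + 47942}{160 - 1291} = \frac{59879}{-1131} = 59879 \left(- \frac{1}{1131}\right) = - \frac{59879}{1131}$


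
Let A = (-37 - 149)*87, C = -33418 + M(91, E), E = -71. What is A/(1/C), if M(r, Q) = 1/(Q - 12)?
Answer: 44883932490/83 ≈ 5.4077e+8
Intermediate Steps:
M(r, Q) = 1/(-12 + Q)
C = -2773695/83 (C = -33418 + 1/(-12 - 71) = -33418 + 1/(-83) = -33418 - 1/83 = -2773695/83 ≈ -33418.)
A = -16182 (A = -186*87 = -16182)
A/(1/C) = -16182/(1/(-2773695/83)) = -16182/(-83/2773695) = -16182*(-2773695/83) = 44883932490/83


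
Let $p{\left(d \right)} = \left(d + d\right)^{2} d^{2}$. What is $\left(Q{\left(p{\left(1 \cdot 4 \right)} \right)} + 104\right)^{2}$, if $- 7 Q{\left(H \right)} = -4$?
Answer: $\frac{535824}{49} \approx 10935.0$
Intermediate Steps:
$p{\left(d \right)} = 4 d^{4}$ ($p{\left(d \right)} = \left(2 d\right)^{2} d^{2} = 4 d^{2} d^{2} = 4 d^{4}$)
$Q{\left(H \right)} = \frac{4}{7}$ ($Q{\left(H \right)} = \left(- \frac{1}{7}\right) \left(-4\right) = \frac{4}{7}$)
$\left(Q{\left(p{\left(1 \cdot 4 \right)} \right)} + 104\right)^{2} = \left(\frac{4}{7} + 104\right)^{2} = \left(\frac{732}{7}\right)^{2} = \frac{535824}{49}$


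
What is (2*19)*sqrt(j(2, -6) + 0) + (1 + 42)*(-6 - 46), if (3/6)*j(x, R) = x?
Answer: -2160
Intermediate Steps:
j(x, R) = 2*x
(2*19)*sqrt(j(2, -6) + 0) + (1 + 42)*(-6 - 46) = (2*19)*sqrt(2*2 + 0) + (1 + 42)*(-6 - 46) = 38*sqrt(4 + 0) + 43*(-52) = 38*sqrt(4) - 2236 = 38*2 - 2236 = 76 - 2236 = -2160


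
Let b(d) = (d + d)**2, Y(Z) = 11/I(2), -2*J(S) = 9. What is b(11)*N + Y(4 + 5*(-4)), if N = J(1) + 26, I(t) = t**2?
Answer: 41635/4 ≈ 10409.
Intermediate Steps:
J(S) = -9/2 (J(S) = -1/2*9 = -9/2)
Y(Z) = 11/4 (Y(Z) = 11/(2**2) = 11/4)
b(d) = 4*d**2 (b(d) = (2*d)**2 = 4*d**2)
N = 43/2 (N = -9/2 + 26 = 43/2 ≈ 21.500)
b(11)*N + Y(4 + 5*(-4)) = (4*11**2)*(43/2) + 11/4 = (4*121)*(43/2) + 11/4 = 484*(43/2) + 11/4 = 10406 + 11/4 = 41635/4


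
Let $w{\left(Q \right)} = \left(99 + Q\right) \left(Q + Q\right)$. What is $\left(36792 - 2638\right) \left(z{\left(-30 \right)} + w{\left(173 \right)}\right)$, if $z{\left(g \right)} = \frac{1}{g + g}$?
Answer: $\frac{96429020363}{30} \approx 3.2143 \cdot 10^{9}$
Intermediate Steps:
$w{\left(Q \right)} = 2 Q \left(99 + Q\right)$ ($w{\left(Q \right)} = \left(99 + Q\right) 2 Q = 2 Q \left(99 + Q\right)$)
$z{\left(g \right)} = \frac{1}{2 g}$
$\left(36792 - 2638\right) \left(z{\left(-30 \right)} + w{\left(173 \right)}\right) = \left(36792 - 2638\right) \left(\frac{1}{2 \left(-30\right)} + 2 \cdot 173 \left(99 + 173\right)\right) = 34154 \left(\frac{1}{2} \left(- \frac{1}{30}\right) + 2 \cdot 173 \cdot 272\right) = 34154 \left(- \frac{1}{60} + 94112\right) = 34154 \cdot \frac{5646719}{60} = \frac{96429020363}{30}$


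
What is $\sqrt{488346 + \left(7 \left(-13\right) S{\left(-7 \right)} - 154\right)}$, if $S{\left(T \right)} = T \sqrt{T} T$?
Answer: $\sqrt{488192 - 4459 i \sqrt{7}} \approx 698.76 - 8.442 i$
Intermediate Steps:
$S{\left(T \right)} = T^{\frac{5}{2}}$ ($S{\left(T \right)} = T^{\frac{3}{2}} T = T^{\frac{5}{2}}$)
$\sqrt{488346 + \left(7 \left(-13\right) S{\left(-7 \right)} - 154\right)} = \sqrt{488346 - \left(154 - 7 \left(-13\right) \left(-7\right)^{\frac{5}{2}}\right)} = \sqrt{488346 - \left(154 + 91 \cdot 49 i \sqrt{7}\right)} = \sqrt{488346 - \left(154 + 4459 i \sqrt{7}\right)} = \sqrt{488192 - 4459 i \sqrt{7}}$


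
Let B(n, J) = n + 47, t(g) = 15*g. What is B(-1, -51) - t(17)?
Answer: -209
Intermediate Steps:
B(n, J) = 47 + n
B(-1, -51) - t(17) = (47 - 1) - 15*17 = 46 - 1*255 = 46 - 255 = -209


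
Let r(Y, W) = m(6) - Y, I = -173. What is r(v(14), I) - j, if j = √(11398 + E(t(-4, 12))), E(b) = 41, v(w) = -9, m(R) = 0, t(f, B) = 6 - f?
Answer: 9 - 3*√1271 ≈ -97.953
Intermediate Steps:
r(Y, W) = -Y (r(Y, W) = 0 - Y = -Y)
j = 3*√1271 (j = √(11398 + 41) = √11439 = 3*√1271 ≈ 106.95)
r(v(14), I) - j = -1*(-9) - 3*√1271 = 9 - 3*√1271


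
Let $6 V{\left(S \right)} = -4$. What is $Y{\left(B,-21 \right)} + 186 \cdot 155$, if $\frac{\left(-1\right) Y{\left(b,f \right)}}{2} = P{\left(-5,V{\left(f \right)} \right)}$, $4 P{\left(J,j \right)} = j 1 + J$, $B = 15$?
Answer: $\frac{172997}{6} \approx 28833.0$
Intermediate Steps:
$V{\left(S \right)} = - \frac{2}{3}$ ($V{\left(S \right)} = \frac{1}{6} \left(-4\right) = - \frac{2}{3}$)
$P{\left(J,j \right)} = \frac{J}{4} + \frac{j}{4}$ ($P{\left(J,j \right)} = \frac{j 1 + J}{4} = \frac{j + J}{4} = \frac{J + j}{4} = \frac{J}{4} + \frac{j}{4}$)
$Y{\left(b,f \right)} = \frac{17}{6}$ ($Y{\left(b,f \right)} = - 2 \left(\frac{1}{4} \left(-5\right) + \frac{1}{4} \left(- \frac{2}{3}\right)\right) = - 2 \left(- \frac{5}{4} - \frac{1}{6}\right) = \left(-2\right) \left(- \frac{17}{12}\right) = \frac{17}{6}$)
$Y{\left(B,-21 \right)} + 186 \cdot 155 = \frac{17}{6} + 186 \cdot 155 = \frac{17}{6} + 28830 = \frac{172997}{6}$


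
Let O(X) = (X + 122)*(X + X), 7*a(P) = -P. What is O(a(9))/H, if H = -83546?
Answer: 7605/2046877 ≈ 0.0037154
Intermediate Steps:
a(P) = -P/7 (a(P) = (-P)/7 = -P/7)
O(X) = 2*X*(122 + X) (O(X) = (122 + X)*(2*X) = 2*X*(122 + X))
O(a(9))/H = (2*(-1/7*9)*(122 - 1/7*9))/(-83546) = (2*(-9/7)*(122 - 9/7))*(-1/83546) = (2*(-9/7)*(845/7))*(-1/83546) = -15210/49*(-1/83546) = 7605/2046877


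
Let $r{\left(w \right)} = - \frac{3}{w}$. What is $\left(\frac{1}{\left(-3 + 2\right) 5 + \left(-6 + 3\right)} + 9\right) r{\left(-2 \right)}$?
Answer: $\frac{213}{16} \approx 13.313$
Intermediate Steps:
$\left(\frac{1}{\left(-3 + 2\right) 5 + \left(-6 + 3\right)} + 9\right) r{\left(-2 \right)} = \left(\frac{1}{\left(-3 + 2\right) 5 + \left(-6 + 3\right)} + 9\right) \left(- \frac{3}{-2}\right) = \left(\frac{1}{\left(-1\right) 5 - 3} + 9\right) \left(\left(-3\right) \left(- \frac{1}{2}\right)\right) = \left(\frac{1}{-5 - 3} + 9\right) \frac{3}{2} = \left(\frac{1}{-8} + 9\right) \frac{3}{2} = \left(- \frac{1}{8} + 9\right) \frac{3}{2} = \frac{71}{8} \cdot \frac{3}{2} = \frac{213}{16}$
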